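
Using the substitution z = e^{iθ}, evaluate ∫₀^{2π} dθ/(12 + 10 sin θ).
Call the integral J. The integrand is 2π-periodic and we integrate over a full period, so shifting θ does not change the value (θ → θ + π/2 turns sin θ into cos θ). Hence
  J = ∫₀^{2π} dθ/(12 + 10 cos θ).
Put z = e^{iθ}: then cos θ = (z + 1/z)/2, dθ = dz/(iz), and z runs once counterclockwise around |z| = 1:
  J = ∮_{|z|=1} 1/(12 + 10*(z + 1/z)/2) · dz/(iz) = (2/i) ∮_{|z|=1} dz/(10*z^2 + 24*z + 10).
The roots of 10*z^2 + 24*z + 10 are z = (-12 ± sqrt(12^2 - 10^2))/10, with sqrt(44) = 2*sqrt(11); their product is 1, so only z₊ = -6/5 + sqrt(11)/5 lies inside the unit circle (z₋ = -6/5 - sqrt(11)/5 lies outside).
z₊ is a simple zero of q(z) = 10*z^2 + 24*z + 10, so Res(1/q, z₊) = 1/q'(z₊) with q'(z) = 20*z + 24; and q'(z₊) = 10*(z₊ - z₋) = 4*sqrt(11).
Therefore J = (2/i) · 2πi · 1/(4*sqrt(11)) = 2*pi/(2*sqrt(11)) = sqrt(11)*pi/11

Final answer: sqrt(11)*pi/11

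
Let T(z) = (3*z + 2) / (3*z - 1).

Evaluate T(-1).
Substitute z = -1:
  numerator:   3*(-1) + 2 = -1
  denominator: 3*(-1) - 1 = -4
T(-1) = (-1)/(-4) = 1/4

Final answer: 1/4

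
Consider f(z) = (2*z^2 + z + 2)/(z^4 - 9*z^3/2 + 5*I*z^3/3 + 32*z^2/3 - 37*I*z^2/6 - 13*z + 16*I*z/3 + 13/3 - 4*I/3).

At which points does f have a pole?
The singularities of f are the zeros of the denominator. Factoring,
  z^4 - 9*z^3/2 + 5*I*z^3/3 + 32*z^2/3 - 37*I*z^2/6 - 13*z + 16*I*z/3 + 13/3 - 4*I/3 = (z - 2 - I/3)*(z - 1/2)*(z - 1 - I)*(z - 1 + 3*I)
so the candidates are z = 2 + I/3, z = 1/2, z = 1 + I, z = 1 - 3*I.

Check the numerator P(z) = 2*z^2 + z + 2 at each one:
  P(2 + I/3) = 106/9 + 3*I ≠ 0, so z = 2 + I/3 is a (simple) pole.
  P(1/2) = 3 ≠ 0, so z = 1/2 is a (simple) pole.
  P(1 + I) = 3 + 5*I ≠ 0, so z = 1 + I is a (simple) pole.
  P(1 - 3*I) = -13 - 15*I ≠ 0, so z = 1 - 3*I is a (simple) pole.

Poles of f: {1/2, 1 - 3*I, 1 + I, 2 + I/3}

Final answer: {1/2, 1 - 3*I, 1 + I, 2 + I/3}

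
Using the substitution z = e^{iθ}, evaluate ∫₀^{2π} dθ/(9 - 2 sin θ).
2*sqrt(77)*pi/77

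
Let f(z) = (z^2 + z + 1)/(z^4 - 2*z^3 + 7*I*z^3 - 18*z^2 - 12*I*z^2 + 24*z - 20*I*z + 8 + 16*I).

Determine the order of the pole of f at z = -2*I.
Factor the denominator:
  z^4 - 2*z^3 + 7*I*z^3 - 18*z^2 - 12*I*z^2 + 24*z - 20*I*z + 8 + 16*I = (z + 2*I)^3*(z - 2 + I)

The numerator P(z) = z^2 + z + 1 has P(-2*I) = -3 - 2*I ≠ 0, so no factor of (z + 2*I) cancels.
Near z = -2*I we can therefore write f(z) = g(z)/(z + 2*I)^3 with g analytic at -2*I and g(-2*I) ≠ 0 (g is the numerator divided by the remaining denominator factors).

Hence z = -2*I is a pole of order 3.

Final answer: 3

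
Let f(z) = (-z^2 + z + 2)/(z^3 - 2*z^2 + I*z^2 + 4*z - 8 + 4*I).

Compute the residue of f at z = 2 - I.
Write f(z) = P(z)/Q(z) with P(z) = -z^2 + z + 2 and Q(z) = z^3 - 2*z^2 + I*z^2 + 4*z - 8 + 4*I.
The denominator factors as Q(z) = (z + 2*I)*(z - 2*I)*(z - 2 + I), so z = 2 - I is a simple zero of Q and P is analytic there; z = 2 - I is therefore a simple pole and
  Res(f, z₀) = P(z₀)/Q'(z₀).

Q'(z) = 3*z^2 - 4*z + 2*I*z + 4, so Q'(2 - I) = 7 - 4*I.
P(2 - I) = 1 + 3*I.

Res(f, 2 - I) = (1 + 3*I)/(7 - 4*I) = -1/13 + 5*I/13

Final answer: -1/13 + 5*I/13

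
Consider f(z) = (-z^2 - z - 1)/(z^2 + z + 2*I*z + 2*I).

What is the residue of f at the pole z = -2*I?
Write f(z) = P(z)/Q(z) with P(z) = -z^2 - z - 1 and Q(z) = z^2 + z + 2*I*z + 2*I.
The denominator factors as Q(z) = (z + 2*I)*(z + 1), so z = -2*I is a simple zero of Q and P is analytic there; z = -2*I is therefore a simple pole and
  Res(f, z₀) = P(z₀)/Q'(z₀).

Q'(z) = 2*z + 1 + 2*I, so Q'(-2*I) = 1 - 2*I.
P(-2*I) = 3 + 2*I.

Res(f, -2*I) = (3 + 2*I)/(1 - 2*I) = -1/5 + 8*I/5

Final answer: -1/5 + 8*I/5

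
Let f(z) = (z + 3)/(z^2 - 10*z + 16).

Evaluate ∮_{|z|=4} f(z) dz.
-5*I*pi/3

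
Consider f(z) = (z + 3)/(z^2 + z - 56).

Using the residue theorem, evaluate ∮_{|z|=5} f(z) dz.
By the residue theorem, ∮_C f(z) dz = 2πi · (sum of the residues of f at the poles inside |z| = 5).

The denominator factors as (z - 7)*(z + 8), so the singularities of f are simple poles at z = 7, z = -8.
  |7|² = 49 > 25 = 5², so this pole is outside the contour.
  |-8|² = 64 > 25 = 5², so this pole is outside the contour.

No pole lies inside the contour, so f is analytic on and inside C and the integral is 0 (Cauchy's theorem).

Final answer: 0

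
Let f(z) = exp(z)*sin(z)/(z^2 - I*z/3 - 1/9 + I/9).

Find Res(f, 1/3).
(6/5 + 3*I/5)*exp(1/3)*sin(1/3)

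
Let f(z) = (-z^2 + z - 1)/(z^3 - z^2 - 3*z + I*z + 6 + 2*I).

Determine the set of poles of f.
The singularities of f are the zeros of the denominator. Factoring,
  z^3 - z^2 - 3*z + I*z + 6 + 2*I = (z - 2 + I)*(z - 1 - I)*(z + 2)
so the candidates are z = 2 - I, z = 1 + I, z = -2.

Check the numerator P(z) = -z^2 + z - 1 at each one:
  P(2 - I) = -2 + 3*I ≠ 0, so z = 2 - I is a (simple) pole.
  P(1 + I) = -I ≠ 0, so z = 1 + I is a (simple) pole.
  P(-2) = -7 ≠ 0, so z = -2 is a (simple) pole.

Poles of f: {-2, 1 + I, 2 - I}

Final answer: {-2, 1 + I, 2 - I}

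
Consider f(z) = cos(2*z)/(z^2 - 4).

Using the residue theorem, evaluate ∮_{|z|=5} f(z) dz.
By the residue theorem, ∮_C f(z) dz = 2πi · (sum of the residues of f at the poles inside |z| = 5).

The denominator factors as (z + 2)*(z - 2), so the singularities of f are simple poles at z = -2, z = 2.
  |-2|² = 4 < 25 = 5², so this pole is inside the contour.
  |2|² = 4 < 25 = 5², so this pole is inside the contour.

With P(z) = cos(2*z) and Q(z) = z^2 - 4, each pole is simple, so Res(f, z₀) = P(z₀)/Q'(z₀) with Q'(z) = 2*z.
  Res(f, -2) = P(-2)/Q'(-2) = (cos(4))/(-4) = -cos(4)/4
  Res(f, 2) = P(2)/Q'(2) = (cos(4))/(4) = cos(4)/4

Sum of residues inside C: 0
∮_C f(z) dz = 2πi · (0) = 0

Final answer: 0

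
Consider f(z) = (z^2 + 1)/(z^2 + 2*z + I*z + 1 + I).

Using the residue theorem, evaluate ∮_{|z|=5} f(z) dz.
By the residue theorem, ∮_C f(z) dz = 2πi · (sum of the residues of f at the poles inside |z| = 5).

The denominator factors as (z + 1 + I)*(z + 1), so the singularities of f are simple poles at z = -1 - I, z = -1.
  |-1 - I|² = 2 < 25 = 5², so this pole is inside the contour.
  |-1|² = 1 < 25 = 5², so this pole is inside the contour.

With P(z) = z^2 + 1 and Q(z) = z^2 + 2*z + I*z + 1 + I, each pole is simple, so Res(f, z₀) = P(z₀)/Q'(z₀) with Q'(z) = 2*z + 2 + I.
  Res(f, -1 - I) = P(-1 - I)/Q'(-1 - I) = (1 + 2*I)/(-I) = -2 + I
  Res(f, -1) = P(-1)/Q'(-1) = (2)/(I) = -2*I

Sum of residues inside C: -2 - I
∮_C f(z) dz = 2πi · (-2 - I) = pi*(2 - 4*I)

Final answer: pi*(2 - 4*I)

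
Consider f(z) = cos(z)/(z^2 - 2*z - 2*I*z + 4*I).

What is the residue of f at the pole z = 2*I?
(-1/4 - I/4)*cosh(2)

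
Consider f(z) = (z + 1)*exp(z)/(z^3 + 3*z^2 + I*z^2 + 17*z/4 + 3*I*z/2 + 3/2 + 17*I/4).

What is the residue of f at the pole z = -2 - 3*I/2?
Write f(z) = P(z)/Q(z) with P(z) = (z + 1)*exp(z) and Q(z) = z^3 + 3*z^2 + I*z^2 + 17*z/4 + 3*I*z/2 + 3/2 + 17*I/4.
The denominator factors as Q(z) = (z + I)*(z + 2 + 3*I/2)*(z + 1 - 3*I/2), so z = -2 - 3*I/2 is a simple zero of Q and P is analytic there; z = -2 - 3*I/2 is therefore a simple pole and
  Res(f, z₀) = P(z₀)/Q'(z₀).

Q'(z) = 3*z^2 + 6*z + 2*I*z + 17/4 + 3*I/2, so Q'(-2 - 3*I/2) = 1/2 + 13*I/2.
P(-2 - 3*I/2) = (-1 - 3*I/2)*exp(-2 - 3*I/2).

Res(f, -2 - 3*I/2) = ((-1 - 3*I/2)*exp(-2 - 3*I/2))/(1/2 + 13*I/2) = (-41/170 + 23*I/170)*exp(-2 - 3*I/2)

Final answer: (-41/170 + 23*I/170)*exp(-2 - 3*I/2)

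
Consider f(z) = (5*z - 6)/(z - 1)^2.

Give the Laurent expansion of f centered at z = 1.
Put w = z - (1), i.e. z = w + 1. The denominator is w^2, so it suffices to rewrite the numerator in powers of w.

P(z) = 5*z - 6
P(w + 1) = -1 + 5*w

Dividing each term by w^2:
  f = -1/w^2 + 5/w

Substituting back w = z - 1:
  f(z) = -1/(z - 1)^2 + 5/(z - 1)

The series is finite because the numerator is a polynomial; the negative powers form the principal part, and the coefficient of 1/(z - 1) gives Res(f, 1) = 5.

Final answer: -1/(z - 1)^2 + 5/(z - 1)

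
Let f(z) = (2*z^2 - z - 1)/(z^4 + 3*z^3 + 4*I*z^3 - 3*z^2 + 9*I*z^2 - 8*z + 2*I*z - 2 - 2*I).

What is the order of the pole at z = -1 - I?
Factor the denominator:
  z^4 + 3*z^3 + 4*I*z^3 - 3*z^2 + 9*I*z^2 - 8*z + 2*I*z - 2 - 2*I = (z + 1 + I)^3*(z + I)

The numerator P(z) = 2*z^2 - z - 1 has P(-1 - I) = 5*I ≠ 0, so no factor of (z + 1 + I) cancels.
Near z = -1 - I we can therefore write f(z) = g(z)/(z + 1 + I)^3 with g analytic at -1 - I and g(-1 - I) ≠ 0 (g is the numerator divided by the remaining denominator factors).

Hence z = -1 - I is a pole of order 3.

Final answer: 3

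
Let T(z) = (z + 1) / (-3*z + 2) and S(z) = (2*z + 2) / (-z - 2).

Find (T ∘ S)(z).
(T ∘ S)(z) = T(S(z)) = ((1)*S(z) + (1))/((-3)*S(z) + (2)). Multiply numerator and denominator by -z - 2:
  numerator:   (1)*(2*z + 2) + (1)*(-z - 2) = z
  denominator: (-3)*(2*z + 2) + (2)*(-z - 2) = -8*z - 10
(T ∘ S)(z) = z/(-8*z - 10) = -z/(8*z + 10)

Final answer: -z/(8*z + 10)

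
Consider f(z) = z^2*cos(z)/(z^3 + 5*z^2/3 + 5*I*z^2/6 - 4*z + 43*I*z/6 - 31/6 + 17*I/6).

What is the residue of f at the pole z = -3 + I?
(204/325 + 72*I/325)*cos(3 - I)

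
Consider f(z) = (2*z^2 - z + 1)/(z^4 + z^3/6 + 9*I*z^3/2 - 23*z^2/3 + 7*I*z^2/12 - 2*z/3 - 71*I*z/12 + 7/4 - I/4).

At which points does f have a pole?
The singularities of f are the zeros of the denominator. Factoring,
  z^4 + z^3/6 + 9*I*z^3/2 - 23*z^2/3 + 7*I*z^2/12 - 2*z/3 - 71*I*z/12 + 7/4 - I/4 = (z + I)*(z + 3*I/2)*(z - 1/3 + I)*(z + 1/2 + I)
so the candidates are z = -I, z = -3*I/2, z = 1/3 - I, z = -1/2 - I.

Check the numerator P(z) = 2*z^2 - z + 1 at each one:
  P(-I) = -1 + I ≠ 0, so z = -I is a (simple) pole.
  P(-3*I/2) = -7/2 + 3*I/2 ≠ 0, so z = -3*I/2 is a (simple) pole.
  P(1/3 - I) = -10/9 - I/3 ≠ 0, so z = 1/3 - I is a (simple) pole.
  P(-1/2 - I) = 3*I ≠ 0, so z = -1/2 - I is a (simple) pole.

Poles of f: {-1/2 - I, -3*I/2, -I, 1/3 - I}

Final answer: {-1/2 - I, -3*I/2, -I, 1/3 - I}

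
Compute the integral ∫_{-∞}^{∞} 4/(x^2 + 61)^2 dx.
Let f(z) = 4/(z^2 + 61)^2. The denominator has no real zeros and deg Q - deg P = 4 ≥ 2, so the integral of f over the upper semicircle |z| = R tends to 0 as R → ∞. Closing the contour in the upper half-plane,
  ∫_{-∞}^{∞} f(x) dx = 2πi · Σ Res(f, z_k)  over the poles with Im z_k > 0.

Zeros of the denominator: z^2 + 61 = 0 gives z = ±sqrt(61)*I.
Upper half-plane: z = sqrt(61)*I (a pole of order 2).

Write f(z) = g(z)/(z - sqrt(61)*I)^2 with g(z) = 4/(z + sqrt(61)*I)^2. For a double pole, Res(f, z₀) = g'(z₀):
  g'(z) = -8/(z + sqrt(61)*I)^3
  Res(f, sqrt(61)*I) = g'(sqrt(61)*I) = -sqrt(61)*I/3721

∫_{-∞}^{∞} f(x) dx = 2πi · (-sqrt(61)*I/3721) = 2*sqrt(61)*pi/3721

Final answer: 2*sqrt(61)*pi/3721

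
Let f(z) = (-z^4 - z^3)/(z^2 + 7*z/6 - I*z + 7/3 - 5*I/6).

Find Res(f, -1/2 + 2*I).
-8109/2600 + 6681*I/1300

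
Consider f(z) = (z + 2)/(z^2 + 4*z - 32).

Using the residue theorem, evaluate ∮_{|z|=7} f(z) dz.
By the residue theorem, ∮_C f(z) dz = 2πi · (sum of the residues of f at the poles inside |z| = 7).

The denominator factors as (z + 8)*(z - 4), so the singularities of f are simple poles at z = -8, z = 4.
  |-8|² = 64 > 49 = 7², so this pole is outside the contour.
  |4|² = 16 < 49 = 7², so this pole is inside the contour.

With P(z) = z + 2 and Q(z) = z^2 + 4*z - 32, each pole is simple, so Res(f, z₀) = P(z₀)/Q'(z₀) with Q'(z) = 2*z + 4.
  Res(f, 4) = P(4)/Q'(4) = (6)/(12) = 1/2

∮_C f(z) dz = 2πi · (1/2) = I*pi

Final answer: I*pi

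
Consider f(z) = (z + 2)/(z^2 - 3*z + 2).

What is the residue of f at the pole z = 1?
Write f(z) = P(z)/Q(z) with P(z) = z + 2 and Q(z) = z^2 - 3*z + 2.
The denominator factors as Q(z) = (z - 1)*(z - 2), so z = 1 is a simple zero of Q and P is analytic there; z = 1 is therefore a simple pole and
  Res(f, z₀) = P(z₀)/Q'(z₀).

Q'(z) = 2*z - 3, so Q'(1) = -1.
P(1) = 3.

Res(f, 1) = (3)/(-1) = -3

Final answer: -3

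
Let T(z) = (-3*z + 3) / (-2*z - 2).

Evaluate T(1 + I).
Substitute z = 1 + I:
  numerator:   -3*(1 + I) + 3 = -3*I
  denominator: -2*(1 + I) - 2 = -4 - 2*I
T(1 + I) = (-3*I)/(-4 - 2*I); multiplying numerator and denominator by the conjugate -4 + 2*I gives (6 + 12*I)/20 = 3/10 + 3*I/5

Final answer: 3/10 + 3*I/5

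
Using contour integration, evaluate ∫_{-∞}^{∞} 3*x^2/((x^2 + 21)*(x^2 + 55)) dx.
3*pi*(-sqrt(21) + sqrt(55))/34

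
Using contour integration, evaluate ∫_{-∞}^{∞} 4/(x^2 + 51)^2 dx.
2*sqrt(51)*pi/2601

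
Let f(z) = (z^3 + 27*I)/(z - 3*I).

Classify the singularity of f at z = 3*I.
The numerator vanishes at z = 3*I ((3*I)^3 = -27*I), so it is divisible by z - 3*I:
  z^3 + 27*I = (z - 3*I)*(z^2 + 3*I*z - 9)
Hence for z ≠ 3*I, f(z) = z^2 + 3*I*z - 9, a polynomial, and lim_{z→3*I} f(z) = -27 is finite.
So the singularity is removable.

Final answer: removable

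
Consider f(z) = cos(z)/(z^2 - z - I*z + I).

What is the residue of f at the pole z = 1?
Write f(z) = P(z)/Q(z) with P(z) = cos(z) and Q(z) = z^2 - z - I*z + I.
The denominator factors as Q(z) = (z - 1)*(z - I), so z = 1 is a simple zero of Q and P is analytic there; z = 1 is therefore a simple pole and
  Res(f, z₀) = P(z₀)/Q'(z₀).

Q'(z) = 2*z - 1 - I, so Q'(1) = 1 - I.
P(1) = cos(1).

Res(f, 1) = (cos(1))/(1 - I) = (1/2 + I/2)*cos(1)

Final answer: (1/2 + I/2)*cos(1)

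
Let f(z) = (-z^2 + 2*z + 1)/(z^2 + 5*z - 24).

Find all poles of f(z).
The singularities of f are the zeros of the denominator. Factoring,
  z^2 + 5*z - 24 = (z - 3)*(z + 8)
so the candidates are z = 3, z = -8.

Check the numerator P(z) = -z^2 + 2*z + 1 at each one:
  P(3) = -2 ≠ 0, so z = 3 is a (simple) pole.
  P(-8) = -79 ≠ 0, so z = -8 is a (simple) pole.

Poles of f: {-8, 3}

Final answer: {-8, 3}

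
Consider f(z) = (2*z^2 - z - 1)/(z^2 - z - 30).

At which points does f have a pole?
{-5, 6}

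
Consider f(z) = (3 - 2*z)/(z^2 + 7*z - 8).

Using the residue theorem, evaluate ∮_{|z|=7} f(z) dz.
By the residue theorem, ∮_C f(z) dz = 2πi · (sum of the residues of f at the poles inside |z| = 7).

The denominator factors as (z - 1)*(z + 8), so the singularities of f are simple poles at z = 1, z = -8.
  |1|² = 1 < 49 = 7², so this pole is inside the contour.
  |-8|² = 64 > 49 = 7², so this pole is outside the contour.

With P(z) = 3 - 2*z and Q(z) = z^2 + 7*z - 8, each pole is simple, so Res(f, z₀) = P(z₀)/Q'(z₀) with Q'(z) = 2*z + 7.
  Res(f, 1) = P(1)/Q'(1) = (1)/(9) = 1/9

∮_C f(z) dz = 2πi · (1/9) = 2*I*pi/9

Final answer: 2*I*pi/9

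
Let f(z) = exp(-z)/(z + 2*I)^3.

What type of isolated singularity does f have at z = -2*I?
Write f(z) = g(z)/(z + 2*I)^3 with g(z) = exp(-z).
g is entire and g(-2*I) = exp(2*I) ≠ 0, so no factor of (z + 2*I) cancels: the Laurent expansion of f about z = -2*I starts at the power -3, i.e. lim_{z→z₀} (z - z₀)^3 f(z) = exp(2*I) is finite and nonzero.
So z = -2*I is a pole of order 3.

Final answer: pole of order 3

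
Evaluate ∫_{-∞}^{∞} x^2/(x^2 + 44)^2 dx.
Let f(z) = z^2/(z^2 + 44)^2. The denominator has no real zeros and deg Q - deg P = 2 ≥ 2, so the integral of f over the upper semicircle |z| = R tends to 0 as R → ∞. Closing the contour in the upper half-plane,
  ∫_{-∞}^{∞} f(x) dx = 2πi · Σ Res(f, z_k)  over the poles with Im z_k > 0.

Zeros of the denominator: z^2 + 44 = 0 gives z = ±2*sqrt(11)*I.
Upper half-plane: z = 2*sqrt(11)*I (a pole of order 2).

Write f(z) = g(z)/(z - 2*sqrt(11)*I)^2 with g(z) = z^2/(z + 2*sqrt(11)*I)^2. For a double pole, Res(f, z₀) = g'(z₀):
  g'(z) = 4*sqrt(11)*I*z/(z + 2*sqrt(11)*I)^3
  Res(f, 2*sqrt(11)*I) = g'(2*sqrt(11)*I) = -sqrt(11)*I/88

∫_{-∞}^{∞} f(x) dx = 2πi · (-sqrt(11)*I/88) = sqrt(11)*pi/44

Final answer: sqrt(11)*pi/44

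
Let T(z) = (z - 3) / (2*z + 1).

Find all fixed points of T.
T(z) = z means z - 3 = z*(2*z + 1), i.e.
  2*z^2 + 3 = 0.
Discriminant: (0)^2 - 4*(2)*(3) = -24, so the roots are complex conjugates.
  z = (0 ± I*sqrt(24))/(2*(2))
Fixed points: {-sqrt(6)*I/2, sqrt(6)*I/2}

Final answer: {-sqrt(6)*I/2, sqrt(6)*I/2}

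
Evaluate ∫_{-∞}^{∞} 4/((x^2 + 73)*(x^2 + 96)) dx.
pi*(-73*sqrt(6) + 24*sqrt(73))/10074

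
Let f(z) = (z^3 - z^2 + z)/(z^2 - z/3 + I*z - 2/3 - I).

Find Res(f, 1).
15/34 - 9*I/34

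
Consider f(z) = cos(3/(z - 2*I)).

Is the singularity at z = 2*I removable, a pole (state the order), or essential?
Let u = z - 2*I. Then
  cos(3/u) = Σ_{k≥0} (-1)^k (3)^(2k)/((2k)!·u^(2k)) = 1 - 9/(2*u^2) + 27/(8*u^4) + ...
which has infinitely many negative powers of u, so cos(3/(z - 2*I)) has an essential singularity at z = 2*I.
So the singularity is essential.

Final answer: essential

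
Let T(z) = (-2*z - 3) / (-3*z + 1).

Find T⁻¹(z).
Set w = T(z) = (-2*z - 3) / (-3*z + 1) and solve for z:
  w*(-3*z + 1) = -2*z - 3
  w + z*(2 - 3*w) + 3 = 0
  z*(2 - 3*w) = -w - 3
  z = (w + 3)/(3*w - 2)
Renaming the variable, T⁻¹(z) = (z + 3)/(3*z - 2).
(Check: ad - bc = -11 ≠ 0, so T is invertible.)

Final answer: (z + 3)/(3*z - 2)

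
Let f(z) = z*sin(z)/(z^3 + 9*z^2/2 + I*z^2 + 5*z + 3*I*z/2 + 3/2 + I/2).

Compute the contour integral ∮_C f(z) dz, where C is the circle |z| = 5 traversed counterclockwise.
By the residue theorem, ∮_C f(z) dz = 2πi · (sum of the residues of f at the poles inside |z| = 5).

The denominator factors as (z + 1)*(z + 3 + I)*(z + 1/2), so the singularities of f are simple poles at z = -1, z = -3 - I, z = -1/2.
  |-1|² = 1 < 25 = 5², so this pole is inside the contour.
  |-3 - I|² = 10 < 25 = 5², so this pole is inside the contour.
  |-1/2|² = 1/4 < 25 = 5², so this pole is inside the contour.

With P(z) = z*sin(z) and Q(z) = z^3 + 9*z^2/2 + I*z^2 + 5*z + 3*I*z/2 + 3/2 + I/2, each pole is simple, so Res(f, z₀) = P(z₀)/Q'(z₀) with Q'(z) = 3*z^2 + 9*z + 2*I*z + 5 + 3*I/2.
  Res(f, -1) = P(-1)/Q'(-1) = (sin(1))/(-1 - I/2) = (-4/5 + 2*I/5)*sin(1)
  Res(f, -3 - I) = P(-3 - I)/Q'(-3 - I) = ((3 + I)*sin(3 + I))/(4 + 9*I/2) = (66/145 - 38*I/145)*sin(3 + I)
  Res(f, -1/2) = P(-1/2)/Q'(-1/2) = (sin(1/2)/2)/(5/4 + I/2) = (10/29 - 4*I/29)*sin(1/2)

Sum of residues inside C: (66/145 - 38*I/145)*sin(3 + I) + (10/29 - 4*I/29)*sin(1/2) + (-4/5 + 2*I/5)*sin(1)
∮_C f(z) dz = 2πi · ((66/145 - 38*I/145)*sin(3 + I) + (10/29 - 4*I/29)*sin(1/2) + (-4/5 + 2*I/5)*sin(1)) = pi*(-4/5 - 8*I/5)*sin(1) + pi*(76/145 + 132*I/145)*sin(3 + I) + pi*(8/29 + 20*I/29)*sin(1/2)

Final answer: pi*(-4/5 - 8*I/5)*sin(1) + pi*(76/145 + 132*I/145)*sin(3 + I) + pi*(8/29 + 20*I/29)*sin(1/2)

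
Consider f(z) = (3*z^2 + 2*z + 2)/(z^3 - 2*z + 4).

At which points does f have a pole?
The singularities of f are the zeros of the denominator. Factoring,
  z^3 - 2*z + 4 = (z - 1 - I)*(z + 2)*(z - 1 + I)
so the candidates are z = 1 + I, z = -2, z = 1 - I.

Check the numerator P(z) = 3*z^2 + 2*z + 2 at each one:
  P(1 + I) = 4 + 8*I ≠ 0, so z = 1 + I is a (simple) pole.
  P(-2) = 10 ≠ 0, so z = -2 is a (simple) pole.
  P(1 - I) = 4 - 8*I ≠ 0, so z = 1 - I is a (simple) pole.

Poles of f: {-2, 1 - I, 1 + I}

Final answer: {-2, 1 - I, 1 + I}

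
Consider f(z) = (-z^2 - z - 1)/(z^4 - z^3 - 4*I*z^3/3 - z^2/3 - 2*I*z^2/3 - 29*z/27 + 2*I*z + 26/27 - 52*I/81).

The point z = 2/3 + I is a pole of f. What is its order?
2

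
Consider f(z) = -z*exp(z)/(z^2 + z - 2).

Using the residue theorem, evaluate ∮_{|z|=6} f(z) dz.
By the residue theorem, ∮_C f(z) dz = 2πi · (sum of the residues of f at the poles inside |z| = 6).

The denominator factors as (z - 1)*(z + 2), so the singularities of f are simple poles at z = 1, z = -2.
  |1|² = 1 < 36 = 6², so this pole is inside the contour.
  |-2|² = 4 < 36 = 6², so this pole is inside the contour.

With P(z) = -z*exp(z) and Q(z) = z^2 + z - 2, each pole is simple, so Res(f, z₀) = P(z₀)/Q'(z₀) with Q'(z) = 2*z + 1.
  Res(f, 1) = P(1)/Q'(1) = (-exp(1))/(3) = -exp(1)/3
  Res(f, -2) = P(-2)/Q'(-2) = (2*exp(-2))/(-3) = -2*exp(-2)/3

Sum of residues inside C: -exp(1)/3 - 2*exp(-2)/3
∮_C f(z) dz = 2πi · (-exp(1)/3 - 2*exp(-2)/3) = -2*exp(1)*I*pi/3 - 4*I*pi*exp(-2)/3

Final answer: -2*exp(1)*I*pi/3 - 4*I*pi*exp(-2)/3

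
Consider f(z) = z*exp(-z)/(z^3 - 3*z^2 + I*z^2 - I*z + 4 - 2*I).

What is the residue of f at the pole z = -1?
exp(1)*(-1/10 - I/30)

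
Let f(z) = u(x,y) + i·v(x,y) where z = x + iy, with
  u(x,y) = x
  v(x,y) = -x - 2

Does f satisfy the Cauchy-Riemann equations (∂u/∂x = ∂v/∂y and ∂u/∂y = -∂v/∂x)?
∂u/∂x = 1
∂v/∂y = 0
∂u/∂y = 0
∂v/∂x = -1
∂u/∂x ≠ ∂v/∂y and ∂u/∂y ≠ -∂v/∂x; the Cauchy-Riemann equations are not satisfied, so f is not analytic.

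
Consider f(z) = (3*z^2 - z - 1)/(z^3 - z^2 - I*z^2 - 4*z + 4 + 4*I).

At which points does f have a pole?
The singularities of f are the zeros of the denominator. Factoring,
  z^3 - z^2 - I*z^2 - 4*z + 4 + 4*I = (z + 2)*(z - 1 - I)*(z - 2)
so the candidates are z = -2, z = 1 + I, z = 2.

Check the numerator P(z) = 3*z^2 - z - 1 at each one:
  P(-2) = 13 ≠ 0, so z = -2 is a (simple) pole.
  P(1 + I) = -2 + 5*I ≠ 0, so z = 1 + I is a (simple) pole.
  P(2) = 9 ≠ 0, so z = 2 is a (simple) pole.

Poles of f: {-2, 1 + I, 2}

Final answer: {-2, 1 + I, 2}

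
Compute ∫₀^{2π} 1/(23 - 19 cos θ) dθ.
Call the integral J. The integrand is 2π-periodic and we integrate over a full period, so shifting θ does not change the value (θ → θ + π flips the sign of the trig term). Hence
  J = ∫₀^{2π} dθ/(23 + 19 cos θ).
Put z = e^{iθ}: then cos θ = (z + 1/z)/2, dθ = dz/(iz), and z runs once counterclockwise around |z| = 1:
  J = ∮_{|z|=1} 1/(23 + 19*(z + 1/z)/2) · dz/(iz) = (2/i) ∮_{|z|=1} dz/(19*z^2 + 46*z + 19).
The roots of 19*z^2 + 46*z + 19 are z = (-23 ± sqrt(23^2 - 19^2))/19, with sqrt(168) = 2*sqrt(42); their product is 1, so only z₊ = -23/19 + 2*sqrt(42)/19 lies inside the unit circle (z₋ = -23/19 - 2*sqrt(42)/19 lies outside).
z₊ is a simple zero of q(z) = 19*z^2 + 46*z + 19, so Res(1/q, z₊) = 1/q'(z₊) with q'(z) = 38*z + 46; and q'(z₊) = 19*(z₊ - z₋) = 4*sqrt(42).
Therefore J = (2/i) · 2πi · 1/(4*sqrt(42)) = 2*pi/(2*sqrt(42)) = sqrt(42)*pi/42

Final answer: sqrt(42)*pi/42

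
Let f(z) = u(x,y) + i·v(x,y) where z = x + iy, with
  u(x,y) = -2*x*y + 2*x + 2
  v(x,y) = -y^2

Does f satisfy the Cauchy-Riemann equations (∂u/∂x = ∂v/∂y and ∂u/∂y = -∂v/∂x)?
∂u/∂x = 2 - 2*y
∂v/∂y = -2*y
∂u/∂y = -2*x
∂v/∂x = 0
∂u/∂x ≠ ∂v/∂y and ∂u/∂y ≠ -∂v/∂x; the Cauchy-Riemann equations are not satisfied, so f is not analytic.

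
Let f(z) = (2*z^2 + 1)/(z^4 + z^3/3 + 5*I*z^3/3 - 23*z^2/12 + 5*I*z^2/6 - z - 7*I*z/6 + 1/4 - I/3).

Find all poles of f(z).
The singularities of f are the zeros of the denominator. Factoring,
  z^4 + z^3/3 + 5*I*z^3/3 - 23*z^2/12 + 5*I*z^2/6 - z - 7*I*z/6 + 1/4 - I/3 = (z + 1)*(z + 1/3 + 2*I/3)*(z - 1 + I/2)*(z + I/2)
so the candidates are z = -1, z = -1/3 - 2*I/3, z = 1 - I/2, z = -I/2.

Check the numerator P(z) = 2*z^2 + 1 at each one:
  P(-1) = 3 ≠ 0, so z = -1 is a (simple) pole.
  P(-1/3 - 2*I/3) = 1/3 + 8*I/9 ≠ 0, so z = -1/3 - 2*I/3 is a (simple) pole.
  P(1 - I/2) = 5/2 - 2*I ≠ 0, so z = 1 - I/2 is a (simple) pole.
  P(-I/2) = 1/2 ≠ 0, so z = -I/2 is a (simple) pole.

Poles of f: {-1, -1/3 - 2*I/3, -I/2, 1 - I/2}

Final answer: {-1, -1/3 - 2*I/3, -I/2, 1 - I/2}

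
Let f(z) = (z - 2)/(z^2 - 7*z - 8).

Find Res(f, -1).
Write f(z) = P(z)/Q(z) with P(z) = z - 2 and Q(z) = z^2 - 7*z - 8.
The denominator factors as Q(z) = (z - 8)*(z + 1), so z = -1 is a simple zero of Q and P is analytic there; z = -1 is therefore a simple pole and
  Res(f, z₀) = P(z₀)/Q'(z₀).

Q'(z) = 2*z - 7, so Q'(-1) = -9.
P(-1) = -3.

Res(f, -1) = (-3)/(-9) = 1/3

Final answer: 1/3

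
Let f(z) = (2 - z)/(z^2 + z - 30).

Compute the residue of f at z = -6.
Write f(z) = P(z)/Q(z) with P(z) = 2 - z and Q(z) = z^2 + z - 30.
The denominator factors as Q(z) = (z + 6)*(z - 5), so z = -6 is a simple zero of Q and P is analytic there; z = -6 is therefore a simple pole and
  Res(f, z₀) = P(z₀)/Q'(z₀).

Q'(z) = 2*z + 1, so Q'(-6) = -11.
P(-6) = 8.

Res(f, -6) = (8)/(-11) = -8/11

Final answer: -8/11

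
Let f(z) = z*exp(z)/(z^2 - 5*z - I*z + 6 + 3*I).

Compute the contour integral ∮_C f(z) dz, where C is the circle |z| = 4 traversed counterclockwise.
pi*(3 - I)*exp(2 + I) + pi*(-3 + 3*I)*exp(3)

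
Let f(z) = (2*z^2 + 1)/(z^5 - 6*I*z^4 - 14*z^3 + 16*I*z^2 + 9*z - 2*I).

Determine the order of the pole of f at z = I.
Factor the denominator:
  z^5 - 6*I*z^4 - 14*z^3 + 16*I*z^2 + 9*z - 2*I = (z - I)^4*(z - 2*I)

The numerator P(z) = 2*z^2 + 1 has P(I) = -1 ≠ 0, so no factor of (z - I) cancels.
Near z = I we can therefore write f(z) = g(z)/(z - I)^4 with g analytic at I and g(I) ≠ 0 (g is the numerator divided by the remaining denominator factors).

Hence z = I is a pole of order 4.

Final answer: 4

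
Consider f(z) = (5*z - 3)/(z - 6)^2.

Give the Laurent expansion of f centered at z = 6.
Put w = z - (6), i.e. z = w + 6. The denominator is w^2, so it suffices to rewrite the numerator in powers of w.

P(z) = 5*z - 3
P(w + 6) = 27 + 5*w

Dividing each term by w^2:
  f = 27/w^2 + 5/w

Substituting back w = z - 6:
  f(z) = 27/(z - 6)^2 + 5/(z - 6)

The series is finite because the numerator is a polynomial; the negative powers form the principal part, and the coefficient of 1/(z - 6) gives Res(f, 6) = 5.

Final answer: 27/(z - 6)^2 + 5/(z - 6)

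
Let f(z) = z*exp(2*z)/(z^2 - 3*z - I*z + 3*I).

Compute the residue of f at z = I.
Write f(z) = P(z)/Q(z) with P(z) = z*exp(2*z) and Q(z) = z^2 - 3*z - I*z + 3*I.
The denominator factors as Q(z) = (z - I)*(z - 3), so z = I is a simple zero of Q and P is analytic there; z = I is therefore a simple pole and
  Res(f, z₀) = P(z₀)/Q'(z₀).

Q'(z) = 2*z - 3 - I, so Q'(I) = -3 + I.
P(I) = I*exp(2*I).

Res(f, I) = (I*exp(2*I))/(-3 + I) = (1/10 - 3*I/10)*exp(2*I)

Final answer: (1/10 - 3*I/10)*exp(2*I)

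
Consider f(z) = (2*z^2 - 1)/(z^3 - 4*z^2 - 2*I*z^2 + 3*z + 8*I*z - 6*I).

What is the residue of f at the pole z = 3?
51/26 + 17*I/13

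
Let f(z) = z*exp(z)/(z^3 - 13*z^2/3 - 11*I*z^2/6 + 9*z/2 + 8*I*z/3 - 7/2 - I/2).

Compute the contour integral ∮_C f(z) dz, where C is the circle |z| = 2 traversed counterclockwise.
pi*(-228/493 - 300*I/493)*exp(1 + I) + pi*(96/2465 - 588*I/2465)*exp(1/3 - 2*I/3)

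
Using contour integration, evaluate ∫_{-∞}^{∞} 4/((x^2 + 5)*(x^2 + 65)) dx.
pi*(-sqrt(65) + 13*sqrt(5))/975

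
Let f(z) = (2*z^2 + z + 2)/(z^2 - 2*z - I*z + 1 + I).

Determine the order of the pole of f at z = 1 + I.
1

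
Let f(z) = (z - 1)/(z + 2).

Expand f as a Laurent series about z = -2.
-3/(z + 2) + 1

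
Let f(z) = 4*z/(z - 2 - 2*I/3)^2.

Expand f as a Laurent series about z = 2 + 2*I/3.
(8 + 8*I/3)/(z - 2 - 2*I/3)^2 + 4/(z - 2 - 2*I/3)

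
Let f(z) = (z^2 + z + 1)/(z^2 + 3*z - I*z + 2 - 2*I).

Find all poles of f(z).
The singularities of f are the zeros of the denominator. Factoring,
  z^2 + 3*z - I*z + 2 - 2*I = (z + 1 - I)*(z + 2)
so the candidates are z = -1 + I, z = -2.

Check the numerator P(z) = z^2 + z + 1 at each one:
  P(-1 + I) = -I ≠ 0, so z = -1 + I is a (simple) pole.
  P(-2) = 3 ≠ 0, so z = -2 is a (simple) pole.

Poles of f: {-2, -1 + I}

Final answer: {-2, -1 + I}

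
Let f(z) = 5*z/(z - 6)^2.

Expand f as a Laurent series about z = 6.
Put w = z - (6), i.e. z = w + 6. The denominator is w^2, so it suffices to rewrite the numerator in powers of w.

P(z) = 5*z
P(w + 6) = 30 + 5*w

Dividing each term by w^2:
  f = 30/w^2 + 5/w

Substituting back w = z - 6:
  f(z) = 30/(z - 6)^2 + 5/(z - 6)

The series is finite because the numerator is a polynomial; the negative powers form the principal part, and the coefficient of 1/(z - 6) gives Res(f, 6) = 5.

Final answer: 30/(z - 6)^2 + 5/(z - 6)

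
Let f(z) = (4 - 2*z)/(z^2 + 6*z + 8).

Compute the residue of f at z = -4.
Write f(z) = P(z)/Q(z) with P(z) = 4 - 2*z and Q(z) = z^2 + 6*z + 8.
The denominator factors as Q(z) = (z + 2)*(z + 4), so z = -4 is a simple zero of Q and P is analytic there; z = -4 is therefore a simple pole and
  Res(f, z₀) = P(z₀)/Q'(z₀).

Q'(z) = 2*z + 6, so Q'(-4) = -2.
P(-4) = 12.

Res(f, -4) = (12)/(-2) = -6

Final answer: -6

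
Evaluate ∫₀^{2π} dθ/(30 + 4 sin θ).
sqrt(221)*pi/221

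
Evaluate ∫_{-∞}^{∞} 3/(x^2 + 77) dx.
Let f(z) = 3/(z^2 + 77). The denominator has no real zeros and deg Q - deg P = 2 ≥ 2, so the integral of f over the upper semicircle |z| = R tends to 0 as R → ∞. Closing the contour in the upper half-plane,
  ∫_{-∞}^{∞} f(x) dx = 2πi · Σ Res(f, z_k)  over the poles with Im z_k > 0.

Zeros of the denominator: z^2 + 77 = 0 gives z = ±sqrt(77)*I.
Upper half-plane: z = sqrt(77)*I (simple).

Each pole is a simple zero of Q(z) = z^2 + 77, so Res(f, z₀) = P(z₀)/Q'(z₀) with P(z) = 3, Q'(z) = 2*z:
  Res(f, sqrt(77)*I) = (3)/(2*sqrt(77)*I) = -3*sqrt(77)*I/154

∫_{-∞}^{∞} f(x) dx = 2πi · (-3*sqrt(77)*I/154) = 3*sqrt(77)*pi/77

Final answer: 3*sqrt(77)*pi/77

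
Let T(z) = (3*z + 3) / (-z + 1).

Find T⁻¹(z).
(z - 3)/(z + 3)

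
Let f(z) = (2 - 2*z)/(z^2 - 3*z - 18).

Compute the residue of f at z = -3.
Write f(z) = P(z)/Q(z) with P(z) = 2 - 2*z and Q(z) = z^2 - 3*z - 18.
The denominator factors as Q(z) = (z - 6)*(z + 3), so z = -3 is a simple zero of Q and P is analytic there; z = -3 is therefore a simple pole and
  Res(f, z₀) = P(z₀)/Q'(z₀).

Q'(z) = 2*z - 3, so Q'(-3) = -9.
P(-3) = 8.

Res(f, -3) = (8)/(-9) = -8/9

Final answer: -8/9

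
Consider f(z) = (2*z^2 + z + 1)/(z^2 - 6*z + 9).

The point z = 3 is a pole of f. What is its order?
Factor the denominator:
  z^2 - 6*z + 9 = (z - 3)^2

The numerator P(z) = 2*z^2 + z + 1 has P(3) = 22 ≠ 0, so no factor of (z - 3) cancels.
Near z = 3 we can therefore write f(z) = g(z)/(z - 3)^2 with g analytic at 3 and g(3) ≠ 0 (g is just the numerator).

Hence z = 3 is a pole of order 2.

Final answer: 2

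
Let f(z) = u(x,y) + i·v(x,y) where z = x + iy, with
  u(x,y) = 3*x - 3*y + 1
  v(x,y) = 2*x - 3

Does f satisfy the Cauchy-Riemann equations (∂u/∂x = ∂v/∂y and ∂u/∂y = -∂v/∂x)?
∂u/∂x = 3
∂v/∂y = 0
∂u/∂y = -3
∂v/∂x = 2
∂u/∂x ≠ ∂v/∂y and ∂u/∂y ≠ -∂v/∂x; the Cauchy-Riemann equations are not satisfied, so f is not analytic.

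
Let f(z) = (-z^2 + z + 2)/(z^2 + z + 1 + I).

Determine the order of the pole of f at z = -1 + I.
Factor the denominator:
  z^2 + z + 1 + I = (z + 1 - I)*(z + I)

The numerator P(z) = -z^2 + z + 2 has P(-1 + I) = 1 + 3*I ≠ 0, so no factor of (z + 1 - I) cancels.
Near z = -1 + I we can therefore write f(z) = g(z)/(z + 1 - I) with g analytic at -1 + I and g(-1 + I) ≠ 0 (g is the numerator divided by the remaining denominator factors).

Hence z = -1 + I is a pole of order 1.

Final answer: 1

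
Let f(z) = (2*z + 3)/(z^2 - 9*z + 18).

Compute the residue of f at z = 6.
Write f(z) = P(z)/Q(z) with P(z) = 2*z + 3 and Q(z) = z^2 - 9*z + 18.
The denominator factors as Q(z) = (z - 3)*(z - 6), so z = 6 is a simple zero of Q and P is analytic there; z = 6 is therefore a simple pole and
  Res(f, z₀) = P(z₀)/Q'(z₀).

Q'(z) = 2*z - 9, so Q'(6) = 3.
P(6) = 15.

Res(f, 6) = (15)/(3) = 5

Final answer: 5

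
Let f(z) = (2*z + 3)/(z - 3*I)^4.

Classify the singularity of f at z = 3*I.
pole of order 4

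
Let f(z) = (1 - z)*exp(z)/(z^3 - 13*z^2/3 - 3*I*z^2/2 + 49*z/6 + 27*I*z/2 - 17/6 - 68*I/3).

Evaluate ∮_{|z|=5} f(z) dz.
pi*(1656/5017 - 384*I/5017)*exp(3 - 2*I) + pi*(-2124/13949 - 2352*I/13949)*exp(2 + I/2) + pi*(-14796/83213 + 20400*I/83213)*exp(-2/3 + 3*I)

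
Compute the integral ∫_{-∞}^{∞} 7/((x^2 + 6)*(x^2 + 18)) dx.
Let f(z) = 7/((z^2 + 6)*(z^2 + 18)). The denominator has no real zeros and deg Q - deg P = 4 ≥ 2, so the integral of f over the upper semicircle |z| = R tends to 0 as R → ∞. Closing the contour in the upper half-plane,
  ∫_{-∞}^{∞} f(x) dx = 2πi · Σ Res(f, z_k)  over the poles with Im z_k > 0.

Zeros of the denominator: z^2 + 6 = 0 gives z = ±sqrt(6)*I; z^2 + 18 = 0 gives z = ±3*sqrt(2)*I.
Upper half-plane: z = 3*sqrt(2)*I, z = sqrt(6)*I (simple).

Each pole is a simple zero of Q(z) = z^4 + 24*z^2 + 108, so Res(f, z₀) = P(z₀)/Q'(z₀) with P(z) = 7, Q'(z) = 4*z^3 + 48*z:
  Res(f, 3*sqrt(2)*I) = (7)/(-72*sqrt(2)*I) = 7*sqrt(2)*I/144
  Res(f, sqrt(6)*I) = (7)/(24*sqrt(6)*I) = -7*sqrt(6)*I/144

Sum of residues: 7*I*(-sqrt(6) + sqrt(2))/144
∫_{-∞}^{∞} f(x) dx = 2πi · (7*I*(-sqrt(6) + sqrt(2))/144) = 7*pi*(-sqrt(2) + sqrt(6))/72

Final answer: 7*pi*(-sqrt(2) + sqrt(6))/72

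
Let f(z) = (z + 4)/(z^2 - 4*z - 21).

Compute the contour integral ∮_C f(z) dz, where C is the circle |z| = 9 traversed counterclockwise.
By the residue theorem, ∮_C f(z) dz = 2πi · (sum of the residues of f at the poles inside |z| = 9).

The denominator factors as (z - 7)*(z + 3), so the singularities of f are simple poles at z = 7, z = -3.
  |7|² = 49 < 81 = 9², so this pole is inside the contour.
  |-3|² = 9 < 81 = 9², so this pole is inside the contour.

With P(z) = z + 4 and Q(z) = z^2 - 4*z - 21, each pole is simple, so Res(f, z₀) = P(z₀)/Q'(z₀) with Q'(z) = 2*z - 4.
  Res(f, 7) = P(7)/Q'(7) = (11)/(10) = 11/10
  Res(f, -3) = P(-3)/Q'(-3) = (1)/(-10) = -1/10

Sum of residues inside C: 1
∮_C f(z) dz = 2πi · (1) = 2*I*pi

Final answer: 2*I*pi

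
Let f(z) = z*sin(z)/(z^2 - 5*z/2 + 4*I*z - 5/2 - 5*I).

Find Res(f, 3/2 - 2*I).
Write f(z) = P(z)/Q(z) with P(z) = z*sin(z) and Q(z) = z^2 - 5*z/2 + 4*I*z - 5/2 - 5*I.
The denominator factors as Q(z) = (z - 1 + 2*I)*(z - 3/2 + 2*I), so z = 3/2 - 2*I is a simple zero of Q and P is analytic there; z = 3/2 - 2*I is therefore a simple pole and
  Res(f, z₀) = P(z₀)/Q'(z₀).

Q'(z) = 2*z - 5/2 + 4*I, so Q'(3/2 - 2*I) = 1/2.
P(3/2 - 2*I) = (3/2 - 2*I)*sin(3/2 - 2*I).

Res(f, 3/2 - 2*I) = ((3/2 - 2*I)*sin(3/2 - 2*I))/(1/2) = (3 - 4*I)*sin(3/2 - 2*I)

Final answer: (3 - 4*I)*sin(3/2 - 2*I)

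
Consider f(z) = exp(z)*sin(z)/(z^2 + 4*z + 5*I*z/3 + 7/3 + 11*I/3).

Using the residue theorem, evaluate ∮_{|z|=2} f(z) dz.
pi*(6/37 - 36*I/37)*exp(-1 - I)*sin(1 + I)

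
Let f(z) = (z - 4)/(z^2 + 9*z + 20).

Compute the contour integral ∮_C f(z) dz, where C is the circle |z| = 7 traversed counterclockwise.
2*I*pi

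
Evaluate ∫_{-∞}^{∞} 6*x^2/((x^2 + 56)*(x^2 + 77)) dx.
2*pi*(-2*sqrt(14) + sqrt(77))/7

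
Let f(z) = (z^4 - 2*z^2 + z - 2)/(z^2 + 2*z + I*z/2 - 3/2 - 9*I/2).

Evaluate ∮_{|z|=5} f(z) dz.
By the residue theorem, ∮_C f(z) dz = 2πi · (sum of the residues of f at the poles inside |z| = 5).

The denominator factors as (z - 1 - I)*(z + 3 + 3*I/2), so the singularities of f are simple poles at z = 1 + I, z = -3 - 3*I/2.
  |1 + I|² = 2 < 25 = 5², so this pole is inside the contour.
  |-3 - 3*I/2|² = 45/4 < 25 = 5², so this pole is inside the contour.

With P(z) = z^4 - 2*z^2 + z - 2 and Q(z) = z^2 + 2*z + I*z/2 - 3/2 - 9*I/2, each pole is simple, so Res(f, z₀) = P(z₀)/Q'(z₀) with Q'(z) = 2*z + 2 + I/2.
  Res(f, 1 + I) = P(1 + I)/Q'(1 + I) = (-5 - 3*I)/(4 + 5*I/2) = -110/89 + 2*I/89
  Res(f, -3 - 3*I/2) = P(-3 - 3*I/2)/Q'(-3 - 3*I/2) = (-863/16 + 102*I)/(-4 - 5*I/2) = -157/89 - 17371*I/712

Sum of residues inside C: -3 - 195*I/8
∮_C f(z) dz = 2πi · (-3 - 195*I/8) = pi*(195/4 - 6*I)

Final answer: pi*(195/4 - 6*I)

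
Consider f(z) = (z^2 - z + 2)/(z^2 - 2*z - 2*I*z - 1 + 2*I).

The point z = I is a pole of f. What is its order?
Factor the denominator:
  z^2 - 2*z - 2*I*z - 1 + 2*I = (z - I)*(z - 2 - I)

The numerator P(z) = z^2 - z + 2 has P(I) = 1 - I ≠ 0, so no factor of (z - I) cancels.
Near z = I we can therefore write f(z) = g(z)/(z - I) with g analytic at I and g(I) ≠ 0 (g is the numerator divided by the remaining denominator factors).

Hence z = I is a pole of order 1.

Final answer: 1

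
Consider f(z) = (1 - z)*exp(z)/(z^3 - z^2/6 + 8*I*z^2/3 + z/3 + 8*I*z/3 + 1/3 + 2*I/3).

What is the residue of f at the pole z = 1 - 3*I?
(-27/145 - 24*I/145)*exp(1 - 3*I)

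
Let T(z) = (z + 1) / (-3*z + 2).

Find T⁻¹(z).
(2*z - 1)/(3*z + 1)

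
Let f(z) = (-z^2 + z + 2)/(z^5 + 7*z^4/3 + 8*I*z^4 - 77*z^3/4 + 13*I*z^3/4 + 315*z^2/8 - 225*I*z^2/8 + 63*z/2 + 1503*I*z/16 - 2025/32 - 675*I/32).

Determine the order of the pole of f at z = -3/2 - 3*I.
Factor the denominator:
  z^5 + 7*z^4/3 + 8*I*z^4 - 77*z^3/4 + 13*I*z^3/4 + 315*z^2/8 - 225*I*z^2/8 + 63*z/2 + 1503*I*z/16 - 2025/32 - 675*I/32 = (z + 3/2 + 3*I)^3*(z - 3/2 - 3*I/2)*(z - 2/3 + I/2)

The numerator P(z) = -z^2 + z + 2 has P(-3/2 - 3*I) = 29/4 - 12*I ≠ 0, so no factor of (z + 3/2 + 3*I) cancels.
Near z = -3/2 - 3*I we can therefore write f(z) = g(z)/(z + 3/2 + 3*I)^3 with g analytic at -3/2 - 3*I and g(-3/2 - 3*I) ≠ 0 (g is the numerator divided by the remaining denominator factors).

Hence z = -3/2 - 3*I is a pole of order 3.

Final answer: 3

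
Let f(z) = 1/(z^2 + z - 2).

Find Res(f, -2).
Write f(z) = P(z)/Q(z) with P(z) = 1 and Q(z) = z^2 + z - 2.
The denominator factors as Q(z) = (z + 2)*(z - 1), so z = -2 is a simple zero of Q and P is analytic there; z = -2 is therefore a simple pole and
  Res(f, z₀) = P(z₀)/Q'(z₀).

Q'(z) = 2*z + 1, so Q'(-2) = -3.
P(-2) = 1.

Res(f, -2) = (1)/(-3) = -1/3

Final answer: -1/3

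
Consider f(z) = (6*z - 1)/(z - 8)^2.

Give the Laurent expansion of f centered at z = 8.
Put w = z - (8), i.e. z = w + 8. The denominator is w^2, so it suffices to rewrite the numerator in powers of w.

P(z) = 6*z - 1
P(w + 8) = 47 + 6*w

Dividing each term by w^2:
  f = 47/w^2 + 6/w

Substituting back w = z - 8:
  f(z) = 47/(z - 8)^2 + 6/(z - 8)

The series is finite because the numerator is a polynomial; the negative powers form the principal part, and the coefficient of 1/(z - 8) gives Res(f, 8) = 6.

Final answer: 47/(z - 8)^2 + 6/(z - 8)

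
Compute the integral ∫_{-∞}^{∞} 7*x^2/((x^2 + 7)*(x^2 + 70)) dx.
Let f(z) = 7*z^2/((z^2 + 7)*(z^2 + 70)). The denominator has no real zeros and deg Q - deg P = 2 ≥ 2, so the integral of f over the upper semicircle |z| = R tends to 0 as R → ∞. Closing the contour in the upper half-plane,
  ∫_{-∞}^{∞} f(x) dx = 2πi · Σ Res(f, z_k)  over the poles with Im z_k > 0.

Zeros of the denominator: z^2 + 70 = 0 gives z = ±sqrt(70)*I; z^2 + 7 = 0 gives z = ±sqrt(7)*I.
Upper half-plane: z = sqrt(7)*I, z = sqrt(70)*I (simple).

Each pole is a simple zero of Q(z) = z^4 + 77*z^2 + 490, so Res(f, z₀) = P(z₀)/Q'(z₀) with P(z) = 7*z^2, Q'(z) = 4*z^3 + 154*z:
  Res(f, sqrt(7)*I) = (-49)/(126*sqrt(7)*I) = sqrt(7)*I/18
  Res(f, sqrt(70)*I) = (-490)/(-126*sqrt(70)*I) = -sqrt(70)*I/18

Sum of residues: I*(-sqrt(70) + sqrt(7))/18
∫_{-∞}^{∞} f(x) dx = 2πi · (I*(-sqrt(70) + sqrt(7))/18) = pi*(-sqrt(7) + sqrt(70))/9

Final answer: pi*(-sqrt(7) + sqrt(70))/9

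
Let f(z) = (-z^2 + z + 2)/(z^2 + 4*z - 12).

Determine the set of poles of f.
The singularities of f are the zeros of the denominator. Factoring,
  z^2 + 4*z - 12 = (z + 6)*(z - 2)
so the candidates are z = -6, z = 2.

Check the numerator P(z) = -z^2 + z + 2 at each one:
  P(-6) = -40 ≠ 0, so z = -6 is a (simple) pole.
  P(2) = 0, so the factor (z - 2) cancels and z = 2 is only a removable singularity, not a pole.

Poles of f: {-6}

Final answer: {-6}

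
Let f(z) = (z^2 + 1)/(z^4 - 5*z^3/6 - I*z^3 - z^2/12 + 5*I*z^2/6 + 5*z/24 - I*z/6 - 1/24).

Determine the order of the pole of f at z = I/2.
Factor the denominator:
  z^4 - 5*z^3/6 - I*z^3 - z^2/12 + 5*I*z^2/6 + 5*z/24 - I*z/6 - 1/24 = (z - I/2)^2*(z - 1/3)*(z - 1/2)

The numerator P(z) = z^2 + 1 has P(I/2) = 3/4 ≠ 0, so no factor of (z - I/2) cancels.
Near z = I/2 we can therefore write f(z) = g(z)/(z - I/2)^2 with g analytic at I/2 and g(I/2) ≠ 0 (g is the numerator divided by the remaining denominator factors).

Hence z = I/2 is a pole of order 2.

Final answer: 2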